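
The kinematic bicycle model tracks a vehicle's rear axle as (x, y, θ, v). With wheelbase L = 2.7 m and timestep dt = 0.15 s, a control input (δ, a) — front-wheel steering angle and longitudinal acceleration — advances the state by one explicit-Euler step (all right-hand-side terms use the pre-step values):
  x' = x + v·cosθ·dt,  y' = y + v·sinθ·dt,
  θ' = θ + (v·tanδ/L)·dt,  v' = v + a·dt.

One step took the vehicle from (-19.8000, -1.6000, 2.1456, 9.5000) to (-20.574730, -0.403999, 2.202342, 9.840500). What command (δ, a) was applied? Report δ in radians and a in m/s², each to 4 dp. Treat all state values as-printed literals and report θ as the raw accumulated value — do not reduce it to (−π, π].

δ = 0.1071, a = 2.2700

a = (v'−v)/dt = (0.340500)/0.15 = 2.2700
Δθ = θ'−θ = 0.056742;  (v·dt/L) = 9.5000·0.15/2.7 = 0.527778
tan δ = Δθ·L/(v·dt) = 0.107511  →  δ = 0.1071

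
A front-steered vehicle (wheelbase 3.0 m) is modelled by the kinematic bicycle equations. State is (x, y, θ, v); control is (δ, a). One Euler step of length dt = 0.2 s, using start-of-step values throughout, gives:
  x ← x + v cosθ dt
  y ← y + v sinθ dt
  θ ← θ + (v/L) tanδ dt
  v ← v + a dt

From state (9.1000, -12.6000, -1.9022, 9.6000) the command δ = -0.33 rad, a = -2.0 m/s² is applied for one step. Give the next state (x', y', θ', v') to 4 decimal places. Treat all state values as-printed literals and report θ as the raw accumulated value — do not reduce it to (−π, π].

(8.4753, -14.4155, -2.1214, 9.2000)

x' = 9.1000 + 9.6000·cos(-1.9022)·0.2 = 8.4753
y' = -12.6000 + 9.6000·sin(-1.9022)·0.2 = -14.4155
θ' = -1.9022 + (9.6000/3.0)·tan(-0.33)·0.2 = -2.1214
v' = 9.6000 − 2.0000·0.2 = 9.2000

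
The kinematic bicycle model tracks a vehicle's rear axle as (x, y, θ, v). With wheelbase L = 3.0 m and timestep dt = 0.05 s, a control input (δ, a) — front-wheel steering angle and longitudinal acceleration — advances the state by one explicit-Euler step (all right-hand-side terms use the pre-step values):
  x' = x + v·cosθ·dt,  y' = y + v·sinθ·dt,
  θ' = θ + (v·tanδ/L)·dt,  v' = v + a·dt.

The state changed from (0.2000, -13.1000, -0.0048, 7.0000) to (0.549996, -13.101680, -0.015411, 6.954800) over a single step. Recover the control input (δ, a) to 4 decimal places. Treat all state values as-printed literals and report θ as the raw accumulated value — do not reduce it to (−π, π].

δ = -0.0907, a = -0.9040

a = (v'−v)/dt = (-0.045200)/0.05 = -0.9040
Δθ = θ'−θ = -0.010611;  (v·dt/L) = 7.0000·0.05/3.0 = 0.116667
tan δ = Δθ·L/(v·dt) = -0.090951  →  δ = -0.0907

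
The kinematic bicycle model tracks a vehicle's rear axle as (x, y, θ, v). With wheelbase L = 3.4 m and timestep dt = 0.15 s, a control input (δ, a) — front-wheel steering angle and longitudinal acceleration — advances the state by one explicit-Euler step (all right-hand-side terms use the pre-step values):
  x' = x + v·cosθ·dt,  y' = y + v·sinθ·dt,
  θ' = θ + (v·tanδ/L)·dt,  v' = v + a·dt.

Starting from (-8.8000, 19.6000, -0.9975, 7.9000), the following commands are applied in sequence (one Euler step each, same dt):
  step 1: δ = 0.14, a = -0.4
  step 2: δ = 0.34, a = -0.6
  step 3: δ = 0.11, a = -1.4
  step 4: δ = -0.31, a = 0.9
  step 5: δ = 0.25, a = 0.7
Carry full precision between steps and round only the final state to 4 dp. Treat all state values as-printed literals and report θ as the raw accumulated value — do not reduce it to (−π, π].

(-5.1660, 15.0941, -0.8084, 7.7800)

after step 1 (δ=0.14, a=-0.4): (-8.157251, 18.604461, -0.948385, 7.840000)
after step 2 (δ=0.34, a=-0.6): (-7.471647, 17.648990, -0.826033, 7.750000)
after step 3 (δ=0.11, a=-1.4): (-6.683707, 16.794264, -0.788271, 7.540000)
after step 4 (δ=-0.31, a=0.9): (-5.886270, 15.992232, -0.894827, 7.675000)
after step 5 (δ=0.25, a=0.7): (-5.165986, 15.094142, -0.808367, 7.780000)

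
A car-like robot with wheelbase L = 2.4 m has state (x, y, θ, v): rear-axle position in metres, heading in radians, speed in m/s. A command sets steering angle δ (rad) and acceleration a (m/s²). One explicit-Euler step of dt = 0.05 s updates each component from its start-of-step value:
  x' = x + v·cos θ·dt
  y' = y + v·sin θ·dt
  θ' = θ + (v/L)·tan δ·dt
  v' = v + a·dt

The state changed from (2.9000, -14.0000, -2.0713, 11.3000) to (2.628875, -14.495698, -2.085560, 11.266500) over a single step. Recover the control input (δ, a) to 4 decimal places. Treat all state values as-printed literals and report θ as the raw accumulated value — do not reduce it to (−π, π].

a = (v'−v)/dt = (-0.033500)/0.05 = -0.6700
Δθ = θ'−θ = -0.014260;  (v·dt/L) = 11.3000·0.05/2.4 = 0.235417
tan δ = Δθ·L/(v·dt) = -0.060573  →  δ = -0.0605

δ = -0.0605, a = -0.6700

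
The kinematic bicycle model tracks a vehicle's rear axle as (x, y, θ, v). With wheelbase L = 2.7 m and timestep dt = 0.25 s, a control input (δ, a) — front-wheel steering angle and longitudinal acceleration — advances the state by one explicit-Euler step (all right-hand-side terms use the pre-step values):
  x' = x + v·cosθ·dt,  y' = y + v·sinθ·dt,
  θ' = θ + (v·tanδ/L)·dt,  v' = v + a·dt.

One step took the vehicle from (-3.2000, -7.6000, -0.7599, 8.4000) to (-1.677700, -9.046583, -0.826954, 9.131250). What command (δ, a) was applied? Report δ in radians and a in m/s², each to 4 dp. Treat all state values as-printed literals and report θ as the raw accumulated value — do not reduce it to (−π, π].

δ = -0.0860, a = 2.9250

a = (v'−v)/dt = (0.731250)/0.25 = 2.9250
Δθ = θ'−θ = -0.067054;  (v·dt/L) = 8.4000·0.25/2.7 = 0.777778
tan δ = Δθ·L/(v·dt) = -0.086212  →  δ = -0.0860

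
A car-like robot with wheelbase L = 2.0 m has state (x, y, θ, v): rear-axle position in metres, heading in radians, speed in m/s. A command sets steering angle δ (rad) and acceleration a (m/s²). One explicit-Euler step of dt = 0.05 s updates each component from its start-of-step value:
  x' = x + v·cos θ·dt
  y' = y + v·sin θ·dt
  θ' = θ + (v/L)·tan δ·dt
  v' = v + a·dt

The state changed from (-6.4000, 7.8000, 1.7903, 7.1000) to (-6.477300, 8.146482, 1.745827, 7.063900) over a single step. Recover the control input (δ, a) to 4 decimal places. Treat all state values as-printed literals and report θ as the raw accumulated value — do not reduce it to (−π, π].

δ = -0.2455, a = -0.7220

a = (v'−v)/dt = (-0.036100)/0.05 = -0.7220
Δθ = θ'−θ = -0.044473;  (v·dt/L) = 7.1000·0.05/2.0 = 0.177500
tan δ = Δθ·L/(v·dt) = -0.250552  →  δ = -0.2455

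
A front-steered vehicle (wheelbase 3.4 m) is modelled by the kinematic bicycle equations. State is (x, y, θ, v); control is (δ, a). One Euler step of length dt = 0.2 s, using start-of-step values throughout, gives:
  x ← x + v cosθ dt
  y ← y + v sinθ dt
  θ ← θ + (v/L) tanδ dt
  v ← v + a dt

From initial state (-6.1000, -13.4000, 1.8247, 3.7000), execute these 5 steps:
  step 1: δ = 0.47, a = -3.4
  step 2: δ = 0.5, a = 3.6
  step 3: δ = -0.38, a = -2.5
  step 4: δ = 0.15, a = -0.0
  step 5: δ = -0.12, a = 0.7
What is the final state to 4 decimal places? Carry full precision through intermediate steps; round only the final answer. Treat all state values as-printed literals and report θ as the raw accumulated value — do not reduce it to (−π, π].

(-7.3246, -10.2501, 1.9503, 3.3800)

after step 1 (δ=0.47, a=-3.4): (-6.285876, -12.683725, 1.935257, 3.020000)
after step 2 (δ=0.5, a=3.6): (-6.501170, -12.119398, 2.032306, 3.740000)
after step 3 (δ=-0.38, a=-2.5): (-6.834255, -11.449653, 1.944436, 3.240000)
after step 4 (δ=0.15, a=-0.0): (-7.070778, -10.846362, 1.973240, 3.240000)
after step 5 (δ=-0.12, a=0.7): (-7.324579, -10.250133, 1.950259, 3.380000)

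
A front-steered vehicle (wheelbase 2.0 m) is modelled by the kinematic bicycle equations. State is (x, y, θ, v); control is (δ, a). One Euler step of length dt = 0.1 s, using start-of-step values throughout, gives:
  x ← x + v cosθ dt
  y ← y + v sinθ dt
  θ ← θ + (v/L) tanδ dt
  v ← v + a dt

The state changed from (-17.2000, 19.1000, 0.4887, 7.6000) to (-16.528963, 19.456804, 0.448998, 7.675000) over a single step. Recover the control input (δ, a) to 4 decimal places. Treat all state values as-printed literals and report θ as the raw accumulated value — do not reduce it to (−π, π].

a = (v'−v)/dt = (0.075000)/0.1 = 0.7500
Δθ = θ'−θ = -0.039702;  (v·dt/L) = 7.6000·0.1/2.0 = 0.380000
tan δ = Δθ·L/(v·dt) = -0.104479  →  δ = -0.1041

δ = -0.1041, a = 0.7500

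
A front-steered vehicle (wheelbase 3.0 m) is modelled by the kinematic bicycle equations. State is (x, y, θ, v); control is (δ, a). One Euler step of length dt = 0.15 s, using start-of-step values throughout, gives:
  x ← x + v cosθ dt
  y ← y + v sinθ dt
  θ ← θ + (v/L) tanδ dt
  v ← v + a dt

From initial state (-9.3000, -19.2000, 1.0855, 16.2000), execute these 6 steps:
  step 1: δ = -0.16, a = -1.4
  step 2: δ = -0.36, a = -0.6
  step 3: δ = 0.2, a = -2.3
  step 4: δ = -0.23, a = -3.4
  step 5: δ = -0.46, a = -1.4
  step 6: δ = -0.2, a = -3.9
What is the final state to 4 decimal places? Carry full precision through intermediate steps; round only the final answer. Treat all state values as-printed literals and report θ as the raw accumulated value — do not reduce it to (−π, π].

after step 1 (δ=-0.16, a=-1.4): (-8.166477, -17.050576, 0.954783, 15.990000)
after step 2 (δ=-0.36, a=-0.6): (-6.780657, -15.092948, 0.653849, 15.900000)
after step 3 (δ=0.2, a=-2.3): (-4.887566, -13.642282, 0.815003, 15.555000)
after step 4 (δ=-0.23, a=-3.4): (-3.287268, -11.944312, 0.632898, 15.045000)
after step 5 (δ=-0.46, a=-1.4): (-1.467613, -10.609480, 0.260197, 14.835000)
after step 6 (δ=-0.2, a=-3.9): (0.682734, -10.036989, 0.109837, 14.250000)

(0.6827, -10.0370, 0.1098, 14.2500)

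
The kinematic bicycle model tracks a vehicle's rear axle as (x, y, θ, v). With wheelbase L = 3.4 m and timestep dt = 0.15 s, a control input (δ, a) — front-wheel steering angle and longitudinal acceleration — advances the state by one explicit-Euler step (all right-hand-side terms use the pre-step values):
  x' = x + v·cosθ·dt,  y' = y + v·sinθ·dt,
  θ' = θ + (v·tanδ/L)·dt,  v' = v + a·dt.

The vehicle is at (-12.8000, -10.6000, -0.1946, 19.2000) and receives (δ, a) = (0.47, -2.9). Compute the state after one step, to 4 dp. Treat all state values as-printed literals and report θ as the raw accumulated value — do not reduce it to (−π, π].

(-9.9744, -11.1569, 0.2357, 18.7650)

x' = -12.8000 + 19.2000·cos(-0.1946)·0.15 = -9.9744
y' = -10.6000 + 19.2000·sin(-0.1946)·0.15 = -11.1569
θ' = -0.1946 + (19.2000/3.4)·tan(0.47)·0.15 = 0.2357
v' = 19.2000 − 2.9000·0.15 = 18.7650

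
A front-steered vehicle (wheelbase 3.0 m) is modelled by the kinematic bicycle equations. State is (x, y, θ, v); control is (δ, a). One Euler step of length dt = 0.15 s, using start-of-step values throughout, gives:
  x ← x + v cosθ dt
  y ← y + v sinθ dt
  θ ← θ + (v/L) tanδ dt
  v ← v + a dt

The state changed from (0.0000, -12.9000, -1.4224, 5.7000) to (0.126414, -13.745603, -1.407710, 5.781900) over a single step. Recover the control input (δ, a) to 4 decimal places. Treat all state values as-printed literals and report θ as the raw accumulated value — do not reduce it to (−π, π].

δ = 0.0515, a = 0.5460

a = (v'−v)/dt = (0.081900)/0.15 = 0.5460
Δθ = θ'−θ = 0.014690;  (v·dt/L) = 5.7000·0.15/3.0 = 0.285000
tan δ = Δθ·L/(v·dt) = 0.051544  →  δ = 0.0515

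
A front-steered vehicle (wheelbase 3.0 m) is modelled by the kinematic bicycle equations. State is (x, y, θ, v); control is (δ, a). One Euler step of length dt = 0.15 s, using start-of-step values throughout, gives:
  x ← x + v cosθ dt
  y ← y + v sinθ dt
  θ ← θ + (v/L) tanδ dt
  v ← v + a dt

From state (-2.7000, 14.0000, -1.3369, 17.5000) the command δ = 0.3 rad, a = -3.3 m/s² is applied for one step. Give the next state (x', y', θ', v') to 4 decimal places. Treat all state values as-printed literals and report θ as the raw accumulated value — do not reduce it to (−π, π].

x' = -2.7000 + 17.5000·cos(-1.3369)·0.15 = -2.0916
y' = 14.0000 + 17.5000·sin(-1.3369)·0.15 = 11.4465
θ' = -1.3369 + (17.5000/3.0)·tan(0.3)·0.15 = -1.0662
v' = 17.5000 − 3.3000·0.15 = 17.0050

(-2.0916, 11.4465, -1.0662, 17.0050)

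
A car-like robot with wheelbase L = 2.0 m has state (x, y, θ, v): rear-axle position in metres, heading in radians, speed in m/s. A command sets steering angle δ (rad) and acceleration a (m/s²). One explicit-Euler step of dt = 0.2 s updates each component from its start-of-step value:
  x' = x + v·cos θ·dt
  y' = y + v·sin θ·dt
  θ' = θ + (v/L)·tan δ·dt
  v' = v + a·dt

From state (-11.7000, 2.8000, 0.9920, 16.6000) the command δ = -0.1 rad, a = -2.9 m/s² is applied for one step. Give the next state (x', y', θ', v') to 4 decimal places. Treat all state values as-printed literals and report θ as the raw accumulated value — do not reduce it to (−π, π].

x' = -11.7000 + 16.6000·cos(0.9920)·0.2 = -9.8839
y' = 2.8000 + 16.6000·sin(0.9920)·0.2 = 5.5792
θ' = 0.9920 + (16.6000/2.0)·tan(-0.1)·0.2 = 0.8254
v' = 16.6000 − 2.9000·0.2 = 16.0200

(-9.8839, 5.5792, 0.8254, 16.0200)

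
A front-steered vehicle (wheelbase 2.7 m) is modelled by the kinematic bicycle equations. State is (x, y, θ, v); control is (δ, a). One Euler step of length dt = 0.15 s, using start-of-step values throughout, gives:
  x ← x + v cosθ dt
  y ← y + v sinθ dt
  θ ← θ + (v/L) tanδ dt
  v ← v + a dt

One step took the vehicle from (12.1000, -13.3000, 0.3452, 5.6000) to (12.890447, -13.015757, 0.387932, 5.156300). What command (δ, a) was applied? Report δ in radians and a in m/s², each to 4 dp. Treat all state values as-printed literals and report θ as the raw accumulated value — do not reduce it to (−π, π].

a = (v'−v)/dt = (-0.443700)/0.15 = -2.9580
Δθ = θ'−θ = 0.042732;  (v·dt/L) = 5.6000·0.15/2.7 = 0.311111
tan δ = Δθ·L/(v·dt) = 0.137353  →  δ = 0.1365

δ = 0.1365, a = -2.9580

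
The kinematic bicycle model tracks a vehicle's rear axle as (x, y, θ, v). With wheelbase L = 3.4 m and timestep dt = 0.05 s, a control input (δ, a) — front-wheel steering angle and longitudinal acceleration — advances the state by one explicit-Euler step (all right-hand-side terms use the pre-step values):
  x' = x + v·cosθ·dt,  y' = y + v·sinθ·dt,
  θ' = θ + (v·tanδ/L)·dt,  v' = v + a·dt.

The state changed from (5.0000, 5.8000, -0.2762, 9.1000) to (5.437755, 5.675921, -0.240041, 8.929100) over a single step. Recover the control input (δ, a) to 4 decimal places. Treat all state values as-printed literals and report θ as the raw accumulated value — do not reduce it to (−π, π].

δ = 0.2639, a = -3.4180

a = (v'−v)/dt = (-0.170900)/0.05 = -3.4180
Δθ = θ'−θ = 0.036159;  (v·dt/L) = 9.1000·0.05/3.4 = 0.133824
tan δ = Δθ·L/(v·dt) = 0.270199  →  δ = 0.2639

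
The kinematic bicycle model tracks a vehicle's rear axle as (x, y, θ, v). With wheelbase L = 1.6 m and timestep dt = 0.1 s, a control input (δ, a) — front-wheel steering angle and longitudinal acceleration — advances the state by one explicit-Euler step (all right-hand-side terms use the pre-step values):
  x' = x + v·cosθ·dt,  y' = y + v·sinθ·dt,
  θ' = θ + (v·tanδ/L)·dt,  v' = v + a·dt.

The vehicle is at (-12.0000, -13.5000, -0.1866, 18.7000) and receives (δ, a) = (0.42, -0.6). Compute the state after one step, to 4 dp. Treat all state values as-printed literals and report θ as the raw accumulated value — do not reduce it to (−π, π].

(-10.1625, -13.8469, 0.3353, 18.6400)

x' = -12.0000 + 18.7000·cos(-0.1866)·0.1 = -10.1625
y' = -13.5000 + 18.7000·sin(-0.1866)·0.1 = -13.8469
θ' = -0.1866 + (18.7000/1.6)·tan(0.42)·0.1 = 0.3353
v' = 18.7000 − 0.6000·0.1 = 18.6400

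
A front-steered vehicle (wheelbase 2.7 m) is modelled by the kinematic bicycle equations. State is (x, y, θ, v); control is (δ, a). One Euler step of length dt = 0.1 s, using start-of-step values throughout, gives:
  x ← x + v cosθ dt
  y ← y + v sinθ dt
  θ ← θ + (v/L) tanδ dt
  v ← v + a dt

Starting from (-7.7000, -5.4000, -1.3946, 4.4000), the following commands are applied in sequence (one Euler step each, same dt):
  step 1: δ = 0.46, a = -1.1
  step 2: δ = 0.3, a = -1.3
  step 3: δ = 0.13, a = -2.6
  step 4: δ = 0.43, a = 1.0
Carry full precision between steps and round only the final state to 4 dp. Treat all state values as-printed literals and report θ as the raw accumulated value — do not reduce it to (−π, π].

(-7.2635, -7.0142, -1.1783, 4.0000)

after step 1 (δ=0.46, a=-1.1): (-7.622874, -5.833188, -1.313860, 4.290000)
after step 2 (δ=0.3, a=-1.3): (-7.513857, -6.248105, -1.264710, 4.160000)
after step 3 (δ=0.13, a=-2.6): (-7.388504, -6.644769, -1.244567, 3.900000)
after step 4 (δ=0.43, a=1.0): (-7.263520, -7.014200, -1.178322, 4.000000)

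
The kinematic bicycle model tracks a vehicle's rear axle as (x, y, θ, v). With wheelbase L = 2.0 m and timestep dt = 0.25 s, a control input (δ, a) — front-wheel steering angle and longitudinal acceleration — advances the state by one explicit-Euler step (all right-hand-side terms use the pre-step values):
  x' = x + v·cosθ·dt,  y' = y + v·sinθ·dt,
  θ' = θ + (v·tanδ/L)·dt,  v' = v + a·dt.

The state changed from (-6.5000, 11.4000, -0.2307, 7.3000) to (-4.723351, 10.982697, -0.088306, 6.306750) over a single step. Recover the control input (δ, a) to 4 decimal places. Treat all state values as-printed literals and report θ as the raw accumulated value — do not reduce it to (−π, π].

δ = 0.1548, a = -3.9730

a = (v'−v)/dt = (-0.993250)/0.25 = -3.9730
Δθ = θ'−θ = 0.142394;  (v·dt/L) = 7.3000·0.25/2.0 = 0.912500
tan δ = Δθ·L/(v·dt) = 0.156048  →  δ = 0.1548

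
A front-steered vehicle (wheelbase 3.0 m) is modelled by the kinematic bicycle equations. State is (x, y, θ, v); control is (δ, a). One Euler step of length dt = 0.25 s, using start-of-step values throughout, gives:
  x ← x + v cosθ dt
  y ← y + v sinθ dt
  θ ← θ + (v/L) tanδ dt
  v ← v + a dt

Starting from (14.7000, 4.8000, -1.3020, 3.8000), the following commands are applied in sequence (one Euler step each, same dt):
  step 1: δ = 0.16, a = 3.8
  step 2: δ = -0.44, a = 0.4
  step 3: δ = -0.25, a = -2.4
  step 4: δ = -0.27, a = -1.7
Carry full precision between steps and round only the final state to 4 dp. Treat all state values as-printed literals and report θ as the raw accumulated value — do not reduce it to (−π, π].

(15.5194, 0.4931, -1.6385, 3.8250)

after step 1 (δ=0.16, a=3.8): (14.952293, 3.884113, -1.250897, 4.750000)
after step 2 (δ=-0.44, a=0.4): (15.325727, 2.756859, -1.437247, 4.850000)
after step 3 (δ=-0.25, a=-2.4): (15.487175, 1.555155, -1.540448, 4.250000)
after step 4 (δ=-0.27, a=-1.7): (15.519415, 0.493145, -1.638466, 3.825000)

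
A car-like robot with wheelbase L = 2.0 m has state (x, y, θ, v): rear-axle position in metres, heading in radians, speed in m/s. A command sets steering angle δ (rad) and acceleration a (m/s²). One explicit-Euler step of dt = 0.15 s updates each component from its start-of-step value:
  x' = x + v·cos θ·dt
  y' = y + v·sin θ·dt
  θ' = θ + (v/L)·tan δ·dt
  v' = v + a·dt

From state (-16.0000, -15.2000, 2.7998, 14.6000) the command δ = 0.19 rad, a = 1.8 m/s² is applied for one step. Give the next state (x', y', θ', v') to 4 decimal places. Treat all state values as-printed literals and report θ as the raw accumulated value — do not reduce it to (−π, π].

x' = -16.0000 + 14.6000·cos(2.7998)·0.15 = -18.0633
y' = -15.2000 + 14.6000·sin(2.7998)·0.15 = -14.4660
θ' = 2.7998 + (14.6000/2.0)·tan(0.19)·0.15 = 3.0104
v' = 14.6000 + 1.8000·0.15 = 14.8700

(-18.0633, -14.4660, 3.0104, 14.8700)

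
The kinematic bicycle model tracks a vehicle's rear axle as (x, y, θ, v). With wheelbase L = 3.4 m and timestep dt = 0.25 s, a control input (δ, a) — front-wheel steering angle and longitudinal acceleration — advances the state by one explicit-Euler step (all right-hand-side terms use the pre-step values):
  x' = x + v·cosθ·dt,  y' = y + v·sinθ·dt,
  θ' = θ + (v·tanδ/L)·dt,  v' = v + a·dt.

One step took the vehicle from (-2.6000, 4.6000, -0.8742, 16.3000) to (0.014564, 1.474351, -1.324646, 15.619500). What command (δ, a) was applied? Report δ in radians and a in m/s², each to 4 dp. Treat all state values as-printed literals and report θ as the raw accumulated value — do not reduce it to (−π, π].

δ = -0.3595, a = -2.7220

a = (v'−v)/dt = (-0.680500)/0.25 = -2.7220
Δθ = θ'−θ = -0.450446;  (v·dt/L) = 16.3000·0.25/3.4 = 1.198529
tan δ = Δθ·L/(v·dt) = -0.375832  →  δ = -0.3595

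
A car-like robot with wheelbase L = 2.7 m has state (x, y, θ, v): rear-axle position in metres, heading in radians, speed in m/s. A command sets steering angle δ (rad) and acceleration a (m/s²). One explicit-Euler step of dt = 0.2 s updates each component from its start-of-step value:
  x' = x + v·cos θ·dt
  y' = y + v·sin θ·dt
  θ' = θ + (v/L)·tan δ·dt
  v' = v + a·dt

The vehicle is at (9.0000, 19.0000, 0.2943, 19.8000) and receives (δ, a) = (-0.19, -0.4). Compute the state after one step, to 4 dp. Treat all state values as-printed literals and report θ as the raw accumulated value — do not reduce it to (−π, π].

x' = 9.0000 + 19.8000·cos(0.2943)·0.2 = 12.7897
y' = 19.0000 + 19.8000·sin(0.2943)·0.2 = 20.1487
θ' = 0.2943 + (19.8000/2.7)·tan(-0.19)·0.2 = 0.0122
v' = 19.8000 − 0.4000·0.2 = 19.7200

(12.7897, 20.1487, 0.0122, 19.7200)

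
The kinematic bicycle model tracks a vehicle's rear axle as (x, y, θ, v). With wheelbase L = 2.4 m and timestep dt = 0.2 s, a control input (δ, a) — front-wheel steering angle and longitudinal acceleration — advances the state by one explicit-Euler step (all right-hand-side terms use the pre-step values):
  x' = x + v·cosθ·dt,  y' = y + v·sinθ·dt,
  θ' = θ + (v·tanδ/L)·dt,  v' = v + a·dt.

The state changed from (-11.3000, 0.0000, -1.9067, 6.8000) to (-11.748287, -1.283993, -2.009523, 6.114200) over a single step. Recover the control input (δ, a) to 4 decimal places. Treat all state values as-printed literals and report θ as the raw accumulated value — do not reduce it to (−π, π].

a = (v'−v)/dt = (-0.685800)/0.2 = -3.4290
Δθ = θ'−θ = -0.102823;  (v·dt/L) = 6.8000·0.2/2.4 = 0.566667
tan δ = Δθ·L/(v·dt) = -0.181452  →  δ = -0.1795

δ = -0.1795, a = -3.4290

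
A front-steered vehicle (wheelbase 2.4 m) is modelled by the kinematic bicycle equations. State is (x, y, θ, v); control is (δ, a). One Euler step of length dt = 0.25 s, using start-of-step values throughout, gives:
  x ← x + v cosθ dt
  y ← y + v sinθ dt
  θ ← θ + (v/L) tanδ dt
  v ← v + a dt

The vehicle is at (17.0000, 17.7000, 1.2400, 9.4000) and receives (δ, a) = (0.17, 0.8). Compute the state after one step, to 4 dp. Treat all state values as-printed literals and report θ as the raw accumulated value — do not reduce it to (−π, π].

(17.7633, 19.9226, 1.4081, 9.6000)

x' = 17.0000 + 9.4000·cos(1.2400)·0.25 = 17.7633
y' = 17.7000 + 9.4000·sin(1.2400)·0.25 = 19.9226
θ' = 1.2400 + (9.4000/2.4)·tan(0.17)·0.25 = 1.4081
v' = 9.4000 + 0.8000·0.25 = 9.6000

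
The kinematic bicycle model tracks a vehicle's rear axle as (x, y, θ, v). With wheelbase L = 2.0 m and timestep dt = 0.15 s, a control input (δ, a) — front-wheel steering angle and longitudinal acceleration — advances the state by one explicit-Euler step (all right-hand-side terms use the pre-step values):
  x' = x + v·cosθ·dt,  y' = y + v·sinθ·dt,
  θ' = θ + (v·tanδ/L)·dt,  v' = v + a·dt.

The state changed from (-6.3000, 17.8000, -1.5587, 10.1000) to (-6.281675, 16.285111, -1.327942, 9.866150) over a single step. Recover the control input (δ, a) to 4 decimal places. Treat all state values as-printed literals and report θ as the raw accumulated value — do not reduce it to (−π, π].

a = (v'−v)/dt = (-0.233850)/0.15 = -1.5590
Δθ = θ'−θ = 0.230758;  (v·dt/L) = 10.1000·0.15/2.0 = 0.757500
tan δ = Δθ·L/(v·dt) = 0.304631  →  δ = 0.2957

δ = 0.2957, a = -1.5590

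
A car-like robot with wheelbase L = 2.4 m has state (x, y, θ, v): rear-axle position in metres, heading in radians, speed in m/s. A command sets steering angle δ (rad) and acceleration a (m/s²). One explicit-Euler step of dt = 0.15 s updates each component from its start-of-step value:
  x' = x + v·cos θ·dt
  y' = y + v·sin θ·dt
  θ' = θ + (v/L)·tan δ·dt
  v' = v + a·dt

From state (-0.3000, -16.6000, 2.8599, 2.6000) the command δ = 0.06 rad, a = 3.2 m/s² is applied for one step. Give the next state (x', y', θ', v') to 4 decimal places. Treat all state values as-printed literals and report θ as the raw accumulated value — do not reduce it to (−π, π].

(-0.6746, -16.4916, 2.8697, 3.0800)

x' = -0.3000 + 2.6000·cos(2.8599)·0.15 = -0.6746
y' = -16.6000 + 2.6000·sin(2.8599)·0.15 = -16.4916
θ' = 2.8599 + (2.6000/2.4)·tan(0.06)·0.15 = 2.8697
v' = 2.6000 + 3.2000·0.15 = 3.0800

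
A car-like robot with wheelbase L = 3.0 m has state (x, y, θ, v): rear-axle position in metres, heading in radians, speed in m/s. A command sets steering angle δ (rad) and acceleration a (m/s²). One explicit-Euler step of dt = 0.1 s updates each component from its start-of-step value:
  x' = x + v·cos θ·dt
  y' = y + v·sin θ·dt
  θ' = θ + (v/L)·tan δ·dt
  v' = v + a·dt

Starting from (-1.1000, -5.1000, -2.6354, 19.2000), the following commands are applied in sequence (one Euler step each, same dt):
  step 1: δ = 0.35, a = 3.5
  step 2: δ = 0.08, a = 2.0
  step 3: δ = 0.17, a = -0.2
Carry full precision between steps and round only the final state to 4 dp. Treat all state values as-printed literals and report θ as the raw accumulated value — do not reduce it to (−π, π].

after step 1 (δ=0.35, a=3.5): (-2.779226, -6.030914, -2.401782, 19.550000)
after step 2 (δ=0.08, a=2.0): (-4.223181, -7.348874, -2.349537, 19.750000)
after step 3 (δ=0.17, a=-0.2): (-5.610389, -8.754676, -2.236530, 19.730000)

(-5.6104, -8.7547, -2.2365, 19.7300)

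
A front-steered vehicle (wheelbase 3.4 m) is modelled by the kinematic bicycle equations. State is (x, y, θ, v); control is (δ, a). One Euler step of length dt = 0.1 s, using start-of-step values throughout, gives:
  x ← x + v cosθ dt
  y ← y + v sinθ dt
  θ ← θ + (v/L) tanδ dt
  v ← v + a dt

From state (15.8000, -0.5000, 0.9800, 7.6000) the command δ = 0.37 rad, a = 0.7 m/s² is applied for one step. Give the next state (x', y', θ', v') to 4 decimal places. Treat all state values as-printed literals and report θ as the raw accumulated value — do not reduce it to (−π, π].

(16.2233, 0.1312, 1.0667, 7.6700)

x' = 15.8000 + 7.6000·cos(0.9800)·0.1 = 16.2233
y' = -0.5000 + 7.6000·sin(0.9800)·0.1 = 0.1312
θ' = 0.9800 + (7.6000/3.4)·tan(0.37)·0.1 = 1.0667
v' = 7.6000 + 0.7000·0.1 = 7.6700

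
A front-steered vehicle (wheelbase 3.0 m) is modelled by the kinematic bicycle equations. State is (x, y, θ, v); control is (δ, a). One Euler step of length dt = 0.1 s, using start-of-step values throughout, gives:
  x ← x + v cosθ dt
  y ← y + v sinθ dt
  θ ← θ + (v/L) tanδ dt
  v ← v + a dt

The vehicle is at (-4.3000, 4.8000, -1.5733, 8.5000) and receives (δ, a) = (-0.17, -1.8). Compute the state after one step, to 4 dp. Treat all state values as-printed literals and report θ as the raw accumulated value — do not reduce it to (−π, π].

x' = -4.3000 + 8.5000·cos(-1.5733)·0.1 = -4.3021
y' = 4.8000 + 8.5000·sin(-1.5733)·0.1 = 3.9500
θ' = -1.5733 + (8.5000/3.0)·tan(-0.17)·0.1 = -1.6219
v' = 8.5000 − 1.8000·0.1 = 8.3200

(-4.3021, 3.9500, -1.6219, 8.3200)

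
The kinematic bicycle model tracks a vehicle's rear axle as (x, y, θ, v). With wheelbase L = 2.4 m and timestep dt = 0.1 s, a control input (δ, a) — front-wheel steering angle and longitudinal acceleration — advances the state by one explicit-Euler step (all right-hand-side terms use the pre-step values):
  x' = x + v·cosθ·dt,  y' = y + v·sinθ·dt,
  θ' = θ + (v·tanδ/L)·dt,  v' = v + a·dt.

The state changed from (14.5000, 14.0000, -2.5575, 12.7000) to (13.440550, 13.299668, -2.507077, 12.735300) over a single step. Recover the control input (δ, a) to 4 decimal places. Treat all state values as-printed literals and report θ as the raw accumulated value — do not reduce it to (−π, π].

δ = 0.0950, a = 0.3530

a = (v'−v)/dt = (0.035300)/0.1 = 0.3530
Δθ = θ'−θ = 0.050423;  (v·dt/L) = 12.7000·0.1/2.4 = 0.529167
tan δ = Δθ·L/(v·dt) = 0.095288  →  δ = 0.0950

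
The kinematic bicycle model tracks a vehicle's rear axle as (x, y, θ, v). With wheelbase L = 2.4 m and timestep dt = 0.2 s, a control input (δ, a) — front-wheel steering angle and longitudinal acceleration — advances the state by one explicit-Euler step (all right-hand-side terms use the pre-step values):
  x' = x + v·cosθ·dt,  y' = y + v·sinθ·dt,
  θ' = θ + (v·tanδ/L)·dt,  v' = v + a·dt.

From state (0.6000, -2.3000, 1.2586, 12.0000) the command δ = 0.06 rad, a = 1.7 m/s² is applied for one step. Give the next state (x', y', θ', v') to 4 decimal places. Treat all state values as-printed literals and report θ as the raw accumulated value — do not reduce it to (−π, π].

(1.3372, -0.0160, 1.3187, 12.3400)

x' = 0.6000 + 12.0000·cos(1.2586)·0.2 = 1.3372
y' = -2.3000 + 12.0000·sin(1.2586)·0.2 = -0.0160
θ' = 1.2586 + (12.0000/2.4)·tan(0.06)·0.2 = 1.3187
v' = 12.0000 + 1.7000·0.2 = 12.3400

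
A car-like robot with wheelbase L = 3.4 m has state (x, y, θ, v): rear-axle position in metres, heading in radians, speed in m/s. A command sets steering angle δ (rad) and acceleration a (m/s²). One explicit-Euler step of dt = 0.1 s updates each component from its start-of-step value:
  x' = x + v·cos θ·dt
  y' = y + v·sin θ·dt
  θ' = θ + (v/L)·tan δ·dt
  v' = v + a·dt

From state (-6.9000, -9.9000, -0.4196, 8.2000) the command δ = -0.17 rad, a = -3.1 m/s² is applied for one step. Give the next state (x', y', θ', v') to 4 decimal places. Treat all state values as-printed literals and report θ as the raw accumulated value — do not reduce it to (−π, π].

x' = -6.9000 + 8.2000·cos(-0.4196)·0.1 = -6.1511
y' = -9.9000 + 8.2000·sin(-0.4196)·0.1 = -10.2341
θ' = -0.4196 + (8.2000/3.4)·tan(-0.17)·0.1 = -0.4610
v' = 8.2000 − 3.1000·0.1 = 7.8900

(-6.1511, -10.2341, -0.4610, 7.8900)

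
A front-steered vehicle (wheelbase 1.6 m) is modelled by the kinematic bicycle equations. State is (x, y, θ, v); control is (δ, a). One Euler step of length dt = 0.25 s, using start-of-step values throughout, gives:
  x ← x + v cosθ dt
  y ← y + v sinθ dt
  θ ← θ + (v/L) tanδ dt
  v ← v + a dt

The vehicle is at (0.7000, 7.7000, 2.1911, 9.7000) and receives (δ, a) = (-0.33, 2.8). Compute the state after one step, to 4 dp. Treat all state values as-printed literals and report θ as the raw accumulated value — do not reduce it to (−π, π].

x' = 0.7000 + 9.7000·cos(2.1911)·0.25 = -0.7096
y' = 7.7000 + 9.7000·sin(2.1911)·0.25 = 9.6732
θ' = 2.1911 + (9.7000/1.6)·tan(-0.33)·0.25 = 1.6720
v' = 9.7000 + 2.8000·0.25 = 10.4000

(-0.7096, 9.6732, 1.6720, 10.4000)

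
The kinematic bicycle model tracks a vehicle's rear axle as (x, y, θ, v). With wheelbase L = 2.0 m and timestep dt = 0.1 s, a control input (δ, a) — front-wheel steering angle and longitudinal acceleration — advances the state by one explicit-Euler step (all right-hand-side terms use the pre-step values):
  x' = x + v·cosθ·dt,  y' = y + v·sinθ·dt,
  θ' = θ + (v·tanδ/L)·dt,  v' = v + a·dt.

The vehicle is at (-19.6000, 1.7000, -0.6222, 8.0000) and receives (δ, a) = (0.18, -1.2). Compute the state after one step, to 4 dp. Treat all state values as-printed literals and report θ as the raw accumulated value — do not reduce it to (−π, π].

x' = -19.6000 + 8.0000·cos(-0.6222)·0.1 = -18.9499
y' = 1.7000 + 8.0000·sin(-0.6222)·0.1 = 1.2337
θ' = -0.6222 + (8.0000/2.0)·tan(0.18)·0.1 = -0.5494
v' = 8.0000 − 1.2000·0.1 = 7.8800

(-18.9499, 1.2337, -0.5494, 7.8800)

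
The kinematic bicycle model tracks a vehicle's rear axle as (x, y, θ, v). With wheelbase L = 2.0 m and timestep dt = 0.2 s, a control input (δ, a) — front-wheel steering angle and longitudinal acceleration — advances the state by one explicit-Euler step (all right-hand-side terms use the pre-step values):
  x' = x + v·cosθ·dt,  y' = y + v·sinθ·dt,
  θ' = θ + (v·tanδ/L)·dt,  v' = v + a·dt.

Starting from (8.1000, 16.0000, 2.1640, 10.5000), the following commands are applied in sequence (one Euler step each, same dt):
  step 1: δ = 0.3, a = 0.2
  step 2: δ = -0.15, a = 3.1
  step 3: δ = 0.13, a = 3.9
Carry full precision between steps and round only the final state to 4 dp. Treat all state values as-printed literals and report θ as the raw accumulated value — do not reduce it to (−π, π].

after step 1 (δ=0.3, a=0.2): (6.926058, 17.741223, 2.488803, 10.540000)
after step 2 (δ=-0.15, a=3.1): (5.251478, 19.021633, 2.329507, 11.160000)
after step 3 (δ=0.13, a=3.9): (3.715893, 20.641449, 2.475409, 11.940000)

(3.7159, 20.6414, 2.4754, 11.9400)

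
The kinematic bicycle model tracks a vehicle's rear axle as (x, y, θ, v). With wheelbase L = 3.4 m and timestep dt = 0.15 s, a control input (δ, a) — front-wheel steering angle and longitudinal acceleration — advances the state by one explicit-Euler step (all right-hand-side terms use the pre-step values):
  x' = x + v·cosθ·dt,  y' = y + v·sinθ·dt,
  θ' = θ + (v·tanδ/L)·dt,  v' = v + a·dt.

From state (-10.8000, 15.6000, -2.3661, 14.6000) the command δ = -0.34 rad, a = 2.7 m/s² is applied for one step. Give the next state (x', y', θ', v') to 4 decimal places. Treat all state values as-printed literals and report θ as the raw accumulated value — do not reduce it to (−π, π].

x' = -10.8000 + 14.6000·cos(-2.3661)·0.15 = -12.3638
y' = 15.6000 + 14.6000·sin(-2.3661)·0.15 = 14.0669
θ' = -2.3661 + (14.6000/3.4)·tan(-0.34)·0.15 = -2.5939
v' = 14.6000 + 2.7000·0.15 = 15.0050

(-12.3638, 14.0669, -2.5939, 15.0050)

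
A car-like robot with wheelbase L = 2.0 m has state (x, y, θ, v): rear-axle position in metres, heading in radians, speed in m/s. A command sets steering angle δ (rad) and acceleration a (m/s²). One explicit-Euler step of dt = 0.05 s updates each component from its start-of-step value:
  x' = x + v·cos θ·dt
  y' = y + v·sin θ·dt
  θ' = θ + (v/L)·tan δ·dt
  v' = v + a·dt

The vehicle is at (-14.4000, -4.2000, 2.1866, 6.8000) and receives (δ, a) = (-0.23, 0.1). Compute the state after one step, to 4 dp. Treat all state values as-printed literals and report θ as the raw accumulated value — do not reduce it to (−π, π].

x' = -14.4000 + 6.8000·cos(2.1866)·0.05 = -14.5964
y' = -4.2000 + 6.8000·sin(2.1866)·0.05 = -3.9225
θ' = 2.1866 + (6.8000/2.0)·tan(-0.23)·0.05 = 2.1468
v' = 6.8000 + 0.1000·0.05 = 6.8050

(-14.5964, -3.9225, 2.1468, 6.8050)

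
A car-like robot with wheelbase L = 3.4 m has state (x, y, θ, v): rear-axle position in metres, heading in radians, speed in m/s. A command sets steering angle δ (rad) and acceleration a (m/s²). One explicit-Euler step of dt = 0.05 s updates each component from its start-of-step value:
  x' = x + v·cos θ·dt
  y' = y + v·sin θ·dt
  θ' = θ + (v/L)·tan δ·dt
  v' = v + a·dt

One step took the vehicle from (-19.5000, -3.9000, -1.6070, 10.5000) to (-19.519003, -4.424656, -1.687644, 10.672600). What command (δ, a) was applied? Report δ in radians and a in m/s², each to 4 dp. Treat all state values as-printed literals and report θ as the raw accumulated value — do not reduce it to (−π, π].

a = (v'−v)/dt = (0.172600)/0.05 = 3.4520
Δθ = θ'−θ = -0.080644;  (v·dt/L) = 10.5000·0.05/3.4 = 0.154412
tan δ = Δθ·L/(v·dt) = -0.522266  →  δ = -0.4813

δ = -0.4813, a = 3.4520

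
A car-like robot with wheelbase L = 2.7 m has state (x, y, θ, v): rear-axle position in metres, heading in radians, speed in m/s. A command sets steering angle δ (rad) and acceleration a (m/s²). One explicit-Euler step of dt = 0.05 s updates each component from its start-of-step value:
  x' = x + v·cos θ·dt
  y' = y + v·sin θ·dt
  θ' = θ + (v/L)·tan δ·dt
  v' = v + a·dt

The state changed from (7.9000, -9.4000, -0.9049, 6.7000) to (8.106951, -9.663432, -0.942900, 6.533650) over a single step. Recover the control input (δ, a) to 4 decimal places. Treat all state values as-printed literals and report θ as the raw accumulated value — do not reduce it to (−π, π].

δ = -0.2972, a = -3.3270

a = (v'−v)/dt = (-0.166350)/0.05 = -3.3270
Δθ = θ'−θ = -0.038000;  (v·dt/L) = 6.7000·0.05/2.7 = 0.124074
tan δ = Δθ·L/(v·dt) = -0.306269  →  δ = -0.2972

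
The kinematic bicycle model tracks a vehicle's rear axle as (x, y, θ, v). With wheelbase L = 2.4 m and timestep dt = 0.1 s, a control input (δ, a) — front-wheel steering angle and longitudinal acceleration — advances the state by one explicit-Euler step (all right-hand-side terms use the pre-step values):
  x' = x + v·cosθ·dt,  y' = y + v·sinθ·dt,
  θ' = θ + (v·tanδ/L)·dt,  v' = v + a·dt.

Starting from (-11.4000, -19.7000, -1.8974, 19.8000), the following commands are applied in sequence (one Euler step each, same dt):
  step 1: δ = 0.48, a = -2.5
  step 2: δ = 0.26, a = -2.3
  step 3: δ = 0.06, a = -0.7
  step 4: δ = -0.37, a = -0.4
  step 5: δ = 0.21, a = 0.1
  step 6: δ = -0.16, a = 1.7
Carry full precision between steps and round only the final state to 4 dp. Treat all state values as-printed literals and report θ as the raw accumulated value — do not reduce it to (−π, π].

after step 1 (δ=0.48, a=-2.5): (-12.035240, -21.575332, -1.467896, 19.550000)
after step 2 (δ=0.26, a=-2.3): (-11.834424, -23.519991, -1.251199, 19.320000)
after step 3 (δ=0.06, a=-0.7): (-11.227421, -25.354159, -1.202841, 19.250000)
after step 4 (δ=-0.37, a=-0.4): (-10.534983, -27.150309, -1.513940, 19.210000)
after step 5 (δ=0.21, a=0.1): (-10.425820, -29.068204, -1.343337, 19.220000)
after step 6 (δ=-0.16, a=1.7): (-9.992404, -30.940698, -1.472575, 19.390000)

(-9.9924, -30.9407, -1.4726, 19.3900)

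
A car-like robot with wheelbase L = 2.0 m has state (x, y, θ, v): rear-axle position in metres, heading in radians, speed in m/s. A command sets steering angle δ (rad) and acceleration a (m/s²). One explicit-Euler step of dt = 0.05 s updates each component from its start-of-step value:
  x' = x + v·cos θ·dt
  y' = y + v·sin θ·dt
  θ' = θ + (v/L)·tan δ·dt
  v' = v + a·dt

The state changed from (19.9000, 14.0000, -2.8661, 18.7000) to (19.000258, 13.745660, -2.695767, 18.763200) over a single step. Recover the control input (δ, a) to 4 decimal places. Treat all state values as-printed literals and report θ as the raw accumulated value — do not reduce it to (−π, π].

δ = 0.3494, a = 1.2640

a = (v'−v)/dt = (0.063200)/0.05 = 1.2640
Δθ = θ'−θ = 0.170333;  (v·dt/L) = 18.7000·0.05/2.0 = 0.467500
tan δ = Δθ·L/(v·dt) = 0.364349  →  δ = 0.3494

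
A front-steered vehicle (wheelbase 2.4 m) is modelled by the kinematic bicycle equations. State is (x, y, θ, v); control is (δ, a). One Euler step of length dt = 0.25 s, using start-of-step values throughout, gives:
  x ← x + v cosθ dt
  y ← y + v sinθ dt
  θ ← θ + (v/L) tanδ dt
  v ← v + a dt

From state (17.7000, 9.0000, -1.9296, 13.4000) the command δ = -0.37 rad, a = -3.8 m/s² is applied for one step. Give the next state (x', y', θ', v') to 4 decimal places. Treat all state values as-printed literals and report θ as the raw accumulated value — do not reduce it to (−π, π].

(16.5236, 5.8633, -2.4710, 12.4500)

x' = 17.7000 + 13.4000·cos(-1.9296)·0.25 = 16.5236
y' = 9.0000 + 13.4000·sin(-1.9296)·0.25 = 5.8633
θ' = -1.9296 + (13.4000/2.4)·tan(-0.37)·0.25 = -2.4710
v' = 13.4000 − 3.8000·0.25 = 12.4500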